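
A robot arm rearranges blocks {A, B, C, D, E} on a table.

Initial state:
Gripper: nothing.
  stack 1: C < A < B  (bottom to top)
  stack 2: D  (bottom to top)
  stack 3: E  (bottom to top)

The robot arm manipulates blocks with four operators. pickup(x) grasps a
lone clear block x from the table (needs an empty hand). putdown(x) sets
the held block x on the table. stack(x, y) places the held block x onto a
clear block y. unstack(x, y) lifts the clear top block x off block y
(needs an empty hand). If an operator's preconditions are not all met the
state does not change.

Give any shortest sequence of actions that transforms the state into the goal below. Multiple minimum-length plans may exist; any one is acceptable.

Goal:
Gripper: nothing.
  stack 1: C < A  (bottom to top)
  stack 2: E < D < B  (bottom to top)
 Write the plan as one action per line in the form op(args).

pickup(D)
stack(D, E)
unstack(B, A)
stack(B, D)

step 1 (pickup(D)): towers=[C/A/B; E] holding=D
step 2 (stack(D, E)): towers=[C/A/B; E/D] holding=-
step 3 (unstack(B, A)): towers=[C/A; E/D] holding=B
step 4 (stack(B, D)): towers=[C/A; E/D/B] holding=-
goal check: towers=[C/A; E/D/B] holding=- — reached (length 4, optimal by BFS)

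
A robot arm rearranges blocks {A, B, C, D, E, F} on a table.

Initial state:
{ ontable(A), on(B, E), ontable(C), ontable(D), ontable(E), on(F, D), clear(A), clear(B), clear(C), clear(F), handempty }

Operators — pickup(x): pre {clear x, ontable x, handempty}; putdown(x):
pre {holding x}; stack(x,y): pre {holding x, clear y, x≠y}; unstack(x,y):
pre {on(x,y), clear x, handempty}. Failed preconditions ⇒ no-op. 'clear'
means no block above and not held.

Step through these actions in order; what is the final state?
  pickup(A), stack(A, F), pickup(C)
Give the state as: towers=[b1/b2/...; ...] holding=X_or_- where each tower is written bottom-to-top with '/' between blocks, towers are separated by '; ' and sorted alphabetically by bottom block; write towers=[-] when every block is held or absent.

towers=[D/F/A; E/B] holding=C

step 1 (pickup(A)): towers=[C; D/F; E/B] holding=A
step 2 (stack(A, F)): towers=[C; D/F/A; E/B] holding=-
step 3 (pickup(C)): towers=[D/F/A; E/B] holding=C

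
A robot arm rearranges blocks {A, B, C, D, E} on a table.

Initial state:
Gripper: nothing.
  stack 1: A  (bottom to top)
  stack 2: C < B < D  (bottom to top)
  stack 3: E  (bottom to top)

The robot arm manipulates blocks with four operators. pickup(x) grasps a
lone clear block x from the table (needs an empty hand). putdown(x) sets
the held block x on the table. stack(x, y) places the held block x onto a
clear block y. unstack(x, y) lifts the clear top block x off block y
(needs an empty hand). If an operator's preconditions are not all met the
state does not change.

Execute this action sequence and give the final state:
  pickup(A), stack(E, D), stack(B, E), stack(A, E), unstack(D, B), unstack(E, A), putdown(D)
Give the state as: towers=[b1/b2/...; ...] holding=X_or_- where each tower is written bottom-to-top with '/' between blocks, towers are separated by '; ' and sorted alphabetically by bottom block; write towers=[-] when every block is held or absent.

step 1 (pickup(A)): towers=[C/B/D; E] holding=A
step 2 (stack(E, D)) [no-op]: towers=[C/B/D; E] holding=A
step 3 (stack(B, E)) [no-op]: towers=[C/B/D; E] holding=A
step 4 (stack(A, E)): towers=[C/B/D; E/A] holding=-
step 5 (unstack(D, B)): towers=[C/B; E/A] holding=D
step 6 (unstack(E, A)) [no-op]: towers=[C/B; E/A] holding=D
step 7 (putdown(D)): towers=[C/B; D; E/A] holding=-

towers=[C/B; D; E/A] holding=-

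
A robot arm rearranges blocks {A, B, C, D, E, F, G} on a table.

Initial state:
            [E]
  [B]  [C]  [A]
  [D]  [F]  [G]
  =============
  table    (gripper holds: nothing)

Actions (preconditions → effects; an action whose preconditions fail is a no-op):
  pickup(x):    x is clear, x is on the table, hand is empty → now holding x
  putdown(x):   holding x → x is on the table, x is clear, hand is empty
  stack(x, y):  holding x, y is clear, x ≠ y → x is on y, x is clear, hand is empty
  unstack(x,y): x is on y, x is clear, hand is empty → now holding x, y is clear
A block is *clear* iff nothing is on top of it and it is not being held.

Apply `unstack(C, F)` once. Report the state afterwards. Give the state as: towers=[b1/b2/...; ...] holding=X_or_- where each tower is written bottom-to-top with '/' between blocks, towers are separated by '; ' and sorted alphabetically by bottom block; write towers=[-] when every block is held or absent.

towers=[D/B; F; G/A/E] holding=C

before: towers=[D/B; F/C; G/A/E] holding=-
pre[unstack(C, F)]: on(C,F) yes, clear(C) yes, handempty yes
all met → apply unstack(C, F)
after:  towers=[D/B; F; G/A/E] holding=C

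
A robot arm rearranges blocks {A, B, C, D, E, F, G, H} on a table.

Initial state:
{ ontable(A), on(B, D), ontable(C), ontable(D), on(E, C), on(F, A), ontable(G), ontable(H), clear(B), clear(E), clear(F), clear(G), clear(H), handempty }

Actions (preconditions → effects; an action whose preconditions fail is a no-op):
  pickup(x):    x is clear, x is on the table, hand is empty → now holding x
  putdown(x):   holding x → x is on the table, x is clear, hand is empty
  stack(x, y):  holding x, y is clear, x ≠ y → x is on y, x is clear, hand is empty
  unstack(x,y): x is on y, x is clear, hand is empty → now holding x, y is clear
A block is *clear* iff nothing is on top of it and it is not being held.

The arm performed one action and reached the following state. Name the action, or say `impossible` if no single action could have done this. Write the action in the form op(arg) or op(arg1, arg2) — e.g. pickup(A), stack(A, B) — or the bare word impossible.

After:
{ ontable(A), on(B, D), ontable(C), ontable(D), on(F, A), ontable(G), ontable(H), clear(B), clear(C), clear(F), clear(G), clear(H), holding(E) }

unstack(E, C)

target: towers=[A/F; C; D/B; G; H] holding=E
         pickup(G) → towers=[A/F; C/E; D/B; H] holding=G
     unstack(E, C) → towers=[A/F; C; D/B; G; H] holding=E  ← match
         pickup(H) → towers=[A/F; C/E; D/B; G] holding=H
     unstack(B, D) → towers=[A/F; C/E; D; G; H] holding=B
     unstack(F, A) → towers=[A; C/E; D/B; G; H] holding=F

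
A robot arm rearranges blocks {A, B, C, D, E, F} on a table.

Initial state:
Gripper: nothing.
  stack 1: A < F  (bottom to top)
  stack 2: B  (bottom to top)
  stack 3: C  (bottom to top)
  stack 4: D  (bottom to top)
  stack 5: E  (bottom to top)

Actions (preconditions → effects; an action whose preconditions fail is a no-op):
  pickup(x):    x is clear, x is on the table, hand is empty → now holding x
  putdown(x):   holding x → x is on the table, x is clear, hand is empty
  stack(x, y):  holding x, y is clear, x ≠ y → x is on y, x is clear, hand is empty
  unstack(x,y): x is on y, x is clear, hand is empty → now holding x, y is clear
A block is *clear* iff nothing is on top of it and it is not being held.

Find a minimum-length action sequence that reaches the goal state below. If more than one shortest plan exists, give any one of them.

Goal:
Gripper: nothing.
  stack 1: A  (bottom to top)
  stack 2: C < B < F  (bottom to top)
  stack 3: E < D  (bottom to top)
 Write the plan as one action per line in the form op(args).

step 1 (pickup(B)): towers=[A/F; C; D; E] holding=B
step 2 (stack(B, C)): towers=[A/F; C/B; D; E] holding=-
step 3 (unstack(F, A)): towers=[A; C/B; D; E] holding=F
step 4 (stack(F, B)): towers=[A; C/B/F; D; E] holding=-
step 5 (pickup(D)): towers=[A; C/B/F; E] holding=D
step 6 (stack(D, E)): towers=[A; C/B/F; E/D] holding=-
goal check: towers=[A; C/B/F; E/D] holding=- — reached (length 6, optimal by BFS)

pickup(B)
stack(B, C)
unstack(F, A)
stack(F, B)
pickup(D)
stack(D, E)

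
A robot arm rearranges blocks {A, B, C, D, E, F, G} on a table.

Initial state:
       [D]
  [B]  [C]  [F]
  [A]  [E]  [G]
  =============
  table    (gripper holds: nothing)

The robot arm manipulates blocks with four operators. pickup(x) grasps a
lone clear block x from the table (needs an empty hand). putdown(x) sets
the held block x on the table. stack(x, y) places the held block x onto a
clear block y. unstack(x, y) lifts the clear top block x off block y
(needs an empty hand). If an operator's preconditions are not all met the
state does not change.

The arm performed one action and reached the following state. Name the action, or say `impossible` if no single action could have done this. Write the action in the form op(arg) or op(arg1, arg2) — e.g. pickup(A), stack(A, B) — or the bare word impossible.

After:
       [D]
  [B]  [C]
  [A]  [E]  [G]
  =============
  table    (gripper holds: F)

unstack(F, G)

target: towers=[A/B; E/C/D; G] holding=F
     unstack(B, A) → towers=[A; E/C/D; G/F] holding=B
     unstack(F, G) → towers=[A/B; E/C/D; G] holding=F  ← match
     unstack(D, C) → towers=[A/B; E/C; G/F] holding=D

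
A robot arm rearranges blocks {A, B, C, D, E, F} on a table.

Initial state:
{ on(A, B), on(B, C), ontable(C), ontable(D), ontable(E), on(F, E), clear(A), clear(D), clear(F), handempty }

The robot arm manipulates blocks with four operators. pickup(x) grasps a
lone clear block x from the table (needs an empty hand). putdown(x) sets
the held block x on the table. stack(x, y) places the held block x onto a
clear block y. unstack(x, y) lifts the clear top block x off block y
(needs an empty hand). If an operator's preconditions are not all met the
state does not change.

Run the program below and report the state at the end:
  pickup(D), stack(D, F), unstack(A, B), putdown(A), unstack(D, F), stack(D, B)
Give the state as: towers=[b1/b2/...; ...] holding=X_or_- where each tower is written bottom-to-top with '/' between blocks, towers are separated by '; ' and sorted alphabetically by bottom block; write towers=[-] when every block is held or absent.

step 1 (pickup(D)): towers=[C/B/A; E/F] holding=D
step 2 (stack(D, F)): towers=[C/B/A; E/F/D] holding=-
step 3 (unstack(A, B)): towers=[C/B; E/F/D] holding=A
step 4 (putdown(A)): towers=[A; C/B; E/F/D] holding=-
step 5 (unstack(D, F)): towers=[A; C/B; E/F] holding=D
step 6 (stack(D, B)): towers=[A; C/B/D; E/F] holding=-

towers=[A; C/B/D; E/F] holding=-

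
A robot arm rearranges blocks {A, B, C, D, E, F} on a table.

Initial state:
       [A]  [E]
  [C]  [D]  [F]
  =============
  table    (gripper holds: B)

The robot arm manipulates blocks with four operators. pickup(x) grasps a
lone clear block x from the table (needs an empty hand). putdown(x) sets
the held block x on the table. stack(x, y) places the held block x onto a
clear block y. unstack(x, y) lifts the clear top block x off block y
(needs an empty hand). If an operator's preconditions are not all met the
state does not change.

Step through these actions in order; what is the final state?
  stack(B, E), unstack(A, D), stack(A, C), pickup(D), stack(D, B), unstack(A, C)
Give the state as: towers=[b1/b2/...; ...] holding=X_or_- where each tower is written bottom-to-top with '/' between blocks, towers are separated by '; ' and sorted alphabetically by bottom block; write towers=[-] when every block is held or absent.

step 1 (stack(B, E)): towers=[C; D/A; F/E/B] holding=-
step 2 (unstack(A, D)): towers=[C; D; F/E/B] holding=A
step 3 (stack(A, C)): towers=[C/A; D; F/E/B] holding=-
step 4 (pickup(D)): towers=[C/A; F/E/B] holding=D
step 5 (stack(D, B)): towers=[C/A; F/E/B/D] holding=-
step 6 (unstack(A, C)): towers=[C; F/E/B/D] holding=A

towers=[C; F/E/B/D] holding=A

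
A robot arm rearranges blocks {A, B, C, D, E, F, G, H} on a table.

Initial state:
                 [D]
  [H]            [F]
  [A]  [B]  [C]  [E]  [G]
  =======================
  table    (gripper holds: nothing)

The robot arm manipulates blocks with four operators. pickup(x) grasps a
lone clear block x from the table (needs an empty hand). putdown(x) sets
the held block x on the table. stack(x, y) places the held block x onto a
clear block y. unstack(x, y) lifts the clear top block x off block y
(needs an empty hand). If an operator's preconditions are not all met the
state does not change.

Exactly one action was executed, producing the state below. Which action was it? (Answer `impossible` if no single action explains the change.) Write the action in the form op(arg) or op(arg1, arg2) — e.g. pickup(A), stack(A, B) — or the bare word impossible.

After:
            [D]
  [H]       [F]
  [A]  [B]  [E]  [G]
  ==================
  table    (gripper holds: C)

pickup(C)

target: towers=[A/H; B; E/F/D; G] holding=C
         pickup(G) → towers=[A/H; B; C; E/F/D] holding=G
     unstack(H, A) → towers=[A; B; C; E/F/D; G] holding=H
         pickup(B) → towers=[A/H; C; E/F/D; G] holding=B
     unstack(D, F) → towers=[A/H; B; C; E/F; G] holding=D
         pickup(C) → towers=[A/H; B; E/F/D; G] holding=C  ← match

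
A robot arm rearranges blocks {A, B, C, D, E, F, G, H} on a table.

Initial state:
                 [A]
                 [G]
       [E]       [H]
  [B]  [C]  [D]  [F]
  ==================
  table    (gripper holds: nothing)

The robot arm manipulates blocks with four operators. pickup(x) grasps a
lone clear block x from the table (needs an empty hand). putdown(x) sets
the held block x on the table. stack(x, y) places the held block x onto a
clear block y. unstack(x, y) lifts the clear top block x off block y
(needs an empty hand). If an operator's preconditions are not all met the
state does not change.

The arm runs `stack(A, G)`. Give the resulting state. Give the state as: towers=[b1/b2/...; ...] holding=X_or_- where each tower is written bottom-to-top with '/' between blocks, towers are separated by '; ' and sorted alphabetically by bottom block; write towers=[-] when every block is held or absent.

towers=[B; C/E; D; F/H/G/A] holding=-

before: towers=[B; C/E; D; F/H/G/A] holding=-
pre[stack(A, G)]: holding(A) fail, clear(G) fail, A≠G ok
holding(A), clear(G) unmet → stack(A, G) is a no-op
after:  towers=[B; C/E; D; F/H/G/A] holding=-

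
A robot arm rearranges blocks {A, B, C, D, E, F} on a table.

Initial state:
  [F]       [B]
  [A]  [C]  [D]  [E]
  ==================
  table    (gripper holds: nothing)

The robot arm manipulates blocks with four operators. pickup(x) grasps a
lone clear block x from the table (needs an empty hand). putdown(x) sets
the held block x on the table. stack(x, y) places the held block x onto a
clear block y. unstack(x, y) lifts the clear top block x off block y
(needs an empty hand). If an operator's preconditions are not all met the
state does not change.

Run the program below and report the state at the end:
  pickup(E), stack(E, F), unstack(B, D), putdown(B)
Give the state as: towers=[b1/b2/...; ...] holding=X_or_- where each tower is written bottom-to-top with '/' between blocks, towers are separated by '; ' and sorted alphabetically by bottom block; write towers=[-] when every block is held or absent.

step 1 (pickup(E)): towers=[A/F; C; D/B] holding=E
step 2 (stack(E, F)): towers=[A/F/E; C; D/B] holding=-
step 3 (unstack(B, D)): towers=[A/F/E; C; D] holding=B
step 4 (putdown(B)): towers=[A/F/E; B; C; D] holding=-

towers=[A/F/E; B; C; D] holding=-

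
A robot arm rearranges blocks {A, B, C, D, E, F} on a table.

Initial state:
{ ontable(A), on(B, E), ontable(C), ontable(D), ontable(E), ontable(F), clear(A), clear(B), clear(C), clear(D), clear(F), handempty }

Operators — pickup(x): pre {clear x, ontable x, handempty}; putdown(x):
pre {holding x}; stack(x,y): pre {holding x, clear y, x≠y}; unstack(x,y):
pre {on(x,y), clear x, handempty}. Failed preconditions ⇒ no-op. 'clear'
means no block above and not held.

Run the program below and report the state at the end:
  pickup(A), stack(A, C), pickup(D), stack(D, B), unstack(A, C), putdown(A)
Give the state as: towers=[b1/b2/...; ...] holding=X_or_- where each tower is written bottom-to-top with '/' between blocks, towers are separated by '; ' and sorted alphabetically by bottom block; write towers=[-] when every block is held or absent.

towers=[A; C; E/B/D; F] holding=-

step 1 (pickup(A)): towers=[C; D; E/B; F] holding=A
step 2 (stack(A, C)): towers=[C/A; D; E/B; F] holding=-
step 3 (pickup(D)): towers=[C/A; E/B; F] holding=D
step 4 (stack(D, B)): towers=[C/A; E/B/D; F] holding=-
step 5 (unstack(A, C)): towers=[C; E/B/D; F] holding=A
step 6 (putdown(A)): towers=[A; C; E/B/D; F] holding=-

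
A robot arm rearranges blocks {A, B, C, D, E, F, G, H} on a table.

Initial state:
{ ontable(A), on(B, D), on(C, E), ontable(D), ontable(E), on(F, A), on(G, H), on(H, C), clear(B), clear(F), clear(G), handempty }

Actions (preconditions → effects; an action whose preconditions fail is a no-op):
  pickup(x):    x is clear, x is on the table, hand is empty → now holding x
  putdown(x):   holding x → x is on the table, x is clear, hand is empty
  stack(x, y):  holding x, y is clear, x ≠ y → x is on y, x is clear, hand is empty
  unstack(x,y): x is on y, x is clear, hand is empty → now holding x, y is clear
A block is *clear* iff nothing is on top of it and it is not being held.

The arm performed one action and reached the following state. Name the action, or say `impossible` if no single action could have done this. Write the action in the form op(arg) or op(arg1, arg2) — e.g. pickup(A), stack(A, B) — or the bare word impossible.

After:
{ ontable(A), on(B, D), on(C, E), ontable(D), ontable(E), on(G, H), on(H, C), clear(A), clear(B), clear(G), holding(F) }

target: towers=[A; D/B; E/C/H/G] holding=F
     unstack(G, H) → towers=[A/F; D/B; E/C/H] holding=G
     unstack(B, D) → towers=[A/F; D; E/C/H/G] holding=B
     unstack(F, A) → towers=[A; D/B; E/C/H/G] holding=F  ← match

unstack(F, A)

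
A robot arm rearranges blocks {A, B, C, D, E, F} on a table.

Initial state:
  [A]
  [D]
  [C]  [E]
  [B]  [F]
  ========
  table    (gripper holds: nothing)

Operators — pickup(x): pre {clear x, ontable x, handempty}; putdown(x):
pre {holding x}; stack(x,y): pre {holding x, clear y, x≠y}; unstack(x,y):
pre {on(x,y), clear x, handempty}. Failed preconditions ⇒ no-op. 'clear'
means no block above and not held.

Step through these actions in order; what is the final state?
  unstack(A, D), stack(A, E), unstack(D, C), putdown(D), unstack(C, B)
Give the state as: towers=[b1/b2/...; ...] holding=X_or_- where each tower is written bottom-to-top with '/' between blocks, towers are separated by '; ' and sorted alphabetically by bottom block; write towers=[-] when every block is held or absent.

step 1 (unstack(A, D)): towers=[B/C/D; F/E] holding=A
step 2 (stack(A, E)): towers=[B/C/D; F/E/A] holding=-
step 3 (unstack(D, C)): towers=[B/C; F/E/A] holding=D
step 4 (putdown(D)): towers=[B/C; D; F/E/A] holding=-
step 5 (unstack(C, B)): towers=[B; D; F/E/A] holding=C

towers=[B; D; F/E/A] holding=C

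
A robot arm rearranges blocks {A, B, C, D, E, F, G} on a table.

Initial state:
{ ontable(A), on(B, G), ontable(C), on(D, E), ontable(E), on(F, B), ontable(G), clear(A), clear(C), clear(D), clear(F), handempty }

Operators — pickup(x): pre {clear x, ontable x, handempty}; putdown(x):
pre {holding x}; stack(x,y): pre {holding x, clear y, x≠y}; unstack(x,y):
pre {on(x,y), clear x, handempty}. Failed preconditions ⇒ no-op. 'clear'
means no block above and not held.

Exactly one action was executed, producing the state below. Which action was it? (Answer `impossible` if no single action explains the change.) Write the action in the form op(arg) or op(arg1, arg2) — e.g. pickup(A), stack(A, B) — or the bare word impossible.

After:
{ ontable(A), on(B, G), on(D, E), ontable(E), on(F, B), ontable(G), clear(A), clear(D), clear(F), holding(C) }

pickup(C)

target: towers=[A; E/D; G/B/F] holding=C
     unstack(F, B) → towers=[A; C; E/D; G/B] holding=F
     unstack(D, E) → towers=[A; C; E; G/B/F] holding=D
         pickup(A) → towers=[C; E/D; G/B/F] holding=A
         pickup(C) → towers=[A; E/D; G/B/F] holding=C  ← match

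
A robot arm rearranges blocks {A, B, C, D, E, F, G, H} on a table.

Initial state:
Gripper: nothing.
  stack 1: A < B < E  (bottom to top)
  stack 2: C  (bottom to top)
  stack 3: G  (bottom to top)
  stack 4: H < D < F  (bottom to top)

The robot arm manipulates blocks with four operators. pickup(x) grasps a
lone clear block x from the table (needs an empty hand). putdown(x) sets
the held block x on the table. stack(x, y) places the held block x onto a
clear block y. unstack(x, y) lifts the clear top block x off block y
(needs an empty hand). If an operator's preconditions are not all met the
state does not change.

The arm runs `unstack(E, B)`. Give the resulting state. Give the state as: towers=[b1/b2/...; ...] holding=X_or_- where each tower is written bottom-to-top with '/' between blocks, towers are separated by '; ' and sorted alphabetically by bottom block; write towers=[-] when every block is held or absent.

towers=[A/B; C; G; H/D/F] holding=E

before: towers=[A/B/E; C; G; H/D/F] holding=-
pre[unstack(E, B)]: on(E,B) ✓, clear(E) ✓, handempty ✓
all met → apply unstack(E, B)
after:  towers=[A/B; C; G; H/D/F] holding=E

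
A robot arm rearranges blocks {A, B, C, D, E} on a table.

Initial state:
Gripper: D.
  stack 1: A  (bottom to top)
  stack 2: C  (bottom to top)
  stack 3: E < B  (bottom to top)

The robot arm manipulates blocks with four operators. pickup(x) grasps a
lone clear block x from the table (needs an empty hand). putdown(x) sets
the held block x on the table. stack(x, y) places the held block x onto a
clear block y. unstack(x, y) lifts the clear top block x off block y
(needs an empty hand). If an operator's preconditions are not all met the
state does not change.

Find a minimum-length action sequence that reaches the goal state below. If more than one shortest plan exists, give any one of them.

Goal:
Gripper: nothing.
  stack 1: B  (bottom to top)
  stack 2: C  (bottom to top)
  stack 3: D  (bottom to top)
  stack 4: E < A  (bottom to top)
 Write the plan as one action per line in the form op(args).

putdown(D)
unstack(B, E)
putdown(B)
pickup(A)
stack(A, E)

step 1 (putdown(D)): towers=[A; C; D; E/B] holding=-
step 2 (unstack(B, E)): towers=[A; C; D; E] holding=B
step 3 (putdown(B)): towers=[A; B; C; D; E] holding=-
step 4 (pickup(A)): towers=[B; C; D; E] holding=A
step 5 (stack(A, E)): towers=[B; C; D; E/A] holding=-
goal check: towers=[B; C; D; E/A] holding=- — reached (length 5, optimal by BFS)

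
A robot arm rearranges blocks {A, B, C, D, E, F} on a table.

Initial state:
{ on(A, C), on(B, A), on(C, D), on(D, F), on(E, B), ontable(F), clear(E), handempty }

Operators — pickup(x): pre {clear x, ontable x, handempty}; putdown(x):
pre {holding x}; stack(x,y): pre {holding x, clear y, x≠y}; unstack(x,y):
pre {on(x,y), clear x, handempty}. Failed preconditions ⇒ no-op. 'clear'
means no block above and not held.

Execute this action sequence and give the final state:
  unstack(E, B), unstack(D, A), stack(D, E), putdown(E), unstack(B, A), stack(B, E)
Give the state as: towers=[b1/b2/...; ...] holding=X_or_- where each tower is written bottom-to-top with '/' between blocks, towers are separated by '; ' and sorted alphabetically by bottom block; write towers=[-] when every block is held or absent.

step 1 (unstack(E, B)): towers=[F/D/C/A/B] holding=E
step 2 (unstack(D, A)) [no-op]: towers=[F/D/C/A/B] holding=E
step 3 (stack(D, E)) [no-op]: towers=[F/D/C/A/B] holding=E
step 4 (putdown(E)): towers=[E; F/D/C/A/B] holding=-
step 5 (unstack(B, A)): towers=[E; F/D/C/A] holding=B
step 6 (stack(B, E)): towers=[E/B; F/D/C/A] holding=-

towers=[E/B; F/D/C/A] holding=-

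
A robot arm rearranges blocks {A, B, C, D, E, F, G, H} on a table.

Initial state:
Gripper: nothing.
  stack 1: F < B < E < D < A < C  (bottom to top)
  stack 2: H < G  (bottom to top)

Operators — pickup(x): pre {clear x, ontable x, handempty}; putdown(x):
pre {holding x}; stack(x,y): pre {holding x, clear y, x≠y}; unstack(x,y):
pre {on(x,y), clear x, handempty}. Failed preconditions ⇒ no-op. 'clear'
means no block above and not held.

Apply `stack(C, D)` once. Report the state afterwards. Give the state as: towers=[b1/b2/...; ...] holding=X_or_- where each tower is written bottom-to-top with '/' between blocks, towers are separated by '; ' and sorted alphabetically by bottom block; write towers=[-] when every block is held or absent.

before: towers=[F/B/E/D/A/C; H/G] holding=-
pre[stack(C, D)]: holding(C) no, clear(D) no, C≠D yes
holding(C), clear(D) unmet → stack(C, D) is a no-op
after:  towers=[F/B/E/D/A/C; H/G] holding=-

towers=[F/B/E/D/A/C; H/G] holding=-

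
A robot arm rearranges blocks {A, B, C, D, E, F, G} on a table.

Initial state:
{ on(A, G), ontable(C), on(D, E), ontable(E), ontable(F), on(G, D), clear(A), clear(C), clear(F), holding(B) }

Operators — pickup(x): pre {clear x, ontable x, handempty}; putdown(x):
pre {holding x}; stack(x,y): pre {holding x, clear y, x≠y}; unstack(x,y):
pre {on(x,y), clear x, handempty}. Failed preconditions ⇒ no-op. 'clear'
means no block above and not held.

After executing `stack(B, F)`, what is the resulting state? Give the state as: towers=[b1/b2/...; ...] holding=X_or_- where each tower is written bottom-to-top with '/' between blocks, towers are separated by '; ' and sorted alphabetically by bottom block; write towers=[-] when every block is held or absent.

before: towers=[C; E/D/G/A; F] holding=B
pre[stack(B, F)]: holding(B) ok, clear(F) ok, B≠F ok
all met → apply stack(B, F)
after:  towers=[C; E/D/G/A; F/B] holding=-

towers=[C; E/D/G/A; F/B] holding=-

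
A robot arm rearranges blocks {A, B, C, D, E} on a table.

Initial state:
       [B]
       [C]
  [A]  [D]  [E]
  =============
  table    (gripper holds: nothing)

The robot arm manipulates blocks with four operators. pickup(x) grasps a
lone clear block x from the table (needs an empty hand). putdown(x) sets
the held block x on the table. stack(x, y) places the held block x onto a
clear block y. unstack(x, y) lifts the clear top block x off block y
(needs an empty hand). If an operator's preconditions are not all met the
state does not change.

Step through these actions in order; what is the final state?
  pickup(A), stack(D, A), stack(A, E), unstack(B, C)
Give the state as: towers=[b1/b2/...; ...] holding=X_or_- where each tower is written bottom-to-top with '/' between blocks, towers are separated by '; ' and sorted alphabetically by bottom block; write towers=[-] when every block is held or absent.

towers=[D/C; E/A] holding=B

step 1 (pickup(A)): towers=[D/C/B; E] holding=A
step 2 (stack(D, A)) [no-op]: towers=[D/C/B; E] holding=A
step 3 (stack(A, E)): towers=[D/C/B; E/A] holding=-
step 4 (unstack(B, C)): towers=[D/C; E/A] holding=B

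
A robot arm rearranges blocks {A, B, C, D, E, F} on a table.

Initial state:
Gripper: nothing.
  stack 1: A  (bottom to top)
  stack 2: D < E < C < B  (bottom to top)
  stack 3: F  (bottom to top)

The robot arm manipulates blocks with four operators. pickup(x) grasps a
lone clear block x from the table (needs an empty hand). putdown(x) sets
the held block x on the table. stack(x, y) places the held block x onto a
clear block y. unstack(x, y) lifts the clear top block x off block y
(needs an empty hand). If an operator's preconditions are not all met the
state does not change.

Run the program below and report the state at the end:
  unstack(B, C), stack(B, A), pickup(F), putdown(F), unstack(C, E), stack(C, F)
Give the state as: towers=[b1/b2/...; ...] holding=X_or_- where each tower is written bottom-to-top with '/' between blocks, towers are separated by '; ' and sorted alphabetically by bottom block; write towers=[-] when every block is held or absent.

towers=[A/B; D/E; F/C] holding=-

step 1 (unstack(B, C)): towers=[A; D/E/C; F] holding=B
step 2 (stack(B, A)): towers=[A/B; D/E/C; F] holding=-
step 3 (pickup(F)): towers=[A/B; D/E/C] holding=F
step 4 (putdown(F)): towers=[A/B; D/E/C; F] holding=-
step 5 (unstack(C, E)): towers=[A/B; D/E; F] holding=C
step 6 (stack(C, F)): towers=[A/B; D/E; F/C] holding=-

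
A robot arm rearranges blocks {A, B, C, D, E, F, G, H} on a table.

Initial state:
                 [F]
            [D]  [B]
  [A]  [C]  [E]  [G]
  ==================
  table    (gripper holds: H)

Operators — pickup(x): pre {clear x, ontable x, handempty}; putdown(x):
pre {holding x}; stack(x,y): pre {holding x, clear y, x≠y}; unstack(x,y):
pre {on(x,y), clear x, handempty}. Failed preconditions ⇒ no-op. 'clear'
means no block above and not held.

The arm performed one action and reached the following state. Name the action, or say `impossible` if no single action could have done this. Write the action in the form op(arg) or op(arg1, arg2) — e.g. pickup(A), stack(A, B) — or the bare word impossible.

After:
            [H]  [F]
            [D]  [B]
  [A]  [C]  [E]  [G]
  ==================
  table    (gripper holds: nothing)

stack(H, D)

target: towers=[A; C; E/D/H; G/B/F] holding=-
        putdown(H) → towers=[A; C; E/D; G/B/F; H] holding=-
       stack(H, A) → towers=[A/H; C; E/D; G/B/F] holding=-
       stack(H, F) → towers=[A; C; E/D; G/B/F/H] holding=-
       stack(H, D) → towers=[A; C; E/D/H; G/B/F] holding=-  ← match
       stack(H, C) → towers=[A; C/H; E/D; G/B/F] holding=-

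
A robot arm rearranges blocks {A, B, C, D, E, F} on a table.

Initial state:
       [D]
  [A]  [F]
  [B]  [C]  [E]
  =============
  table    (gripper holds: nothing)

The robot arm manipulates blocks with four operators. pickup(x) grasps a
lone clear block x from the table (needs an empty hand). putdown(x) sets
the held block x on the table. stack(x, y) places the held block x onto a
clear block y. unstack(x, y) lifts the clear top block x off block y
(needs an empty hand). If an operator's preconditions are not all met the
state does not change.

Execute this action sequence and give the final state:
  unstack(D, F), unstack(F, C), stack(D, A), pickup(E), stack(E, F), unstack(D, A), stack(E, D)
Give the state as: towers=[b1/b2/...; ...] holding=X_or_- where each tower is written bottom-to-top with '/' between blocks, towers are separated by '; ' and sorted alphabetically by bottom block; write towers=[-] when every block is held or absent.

towers=[B/A; C/F/E] holding=D

step 1 (unstack(D, F)): towers=[B/A; C/F; E] holding=D
step 2 (unstack(F, C)) [no-op]: towers=[B/A; C/F; E] holding=D
step 3 (stack(D, A)): towers=[B/A/D; C/F; E] holding=-
step 4 (pickup(E)): towers=[B/A/D; C/F] holding=E
step 5 (stack(E, F)): towers=[B/A/D; C/F/E] holding=-
step 6 (unstack(D, A)): towers=[B/A; C/F/E] holding=D
step 7 (stack(E, D)) [no-op]: towers=[B/A; C/F/E] holding=D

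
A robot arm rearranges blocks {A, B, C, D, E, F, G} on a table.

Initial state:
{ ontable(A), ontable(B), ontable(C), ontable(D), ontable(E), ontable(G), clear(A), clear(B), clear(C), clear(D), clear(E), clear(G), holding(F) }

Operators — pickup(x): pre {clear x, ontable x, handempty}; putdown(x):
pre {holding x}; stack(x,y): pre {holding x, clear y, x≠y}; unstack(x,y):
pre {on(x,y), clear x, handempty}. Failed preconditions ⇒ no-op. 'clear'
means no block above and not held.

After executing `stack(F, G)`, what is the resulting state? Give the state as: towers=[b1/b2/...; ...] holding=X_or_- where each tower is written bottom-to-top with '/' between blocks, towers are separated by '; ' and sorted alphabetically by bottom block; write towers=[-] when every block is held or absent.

before: towers=[A; B; C; D; E; G] holding=F
pre[stack(F, G)]: holding(F) ✓, clear(G) ✓, F≠G ✓
all met → apply stack(F, G)
after:  towers=[A; B; C; D; E; G/F] holding=-

towers=[A; B; C; D; E; G/F] holding=-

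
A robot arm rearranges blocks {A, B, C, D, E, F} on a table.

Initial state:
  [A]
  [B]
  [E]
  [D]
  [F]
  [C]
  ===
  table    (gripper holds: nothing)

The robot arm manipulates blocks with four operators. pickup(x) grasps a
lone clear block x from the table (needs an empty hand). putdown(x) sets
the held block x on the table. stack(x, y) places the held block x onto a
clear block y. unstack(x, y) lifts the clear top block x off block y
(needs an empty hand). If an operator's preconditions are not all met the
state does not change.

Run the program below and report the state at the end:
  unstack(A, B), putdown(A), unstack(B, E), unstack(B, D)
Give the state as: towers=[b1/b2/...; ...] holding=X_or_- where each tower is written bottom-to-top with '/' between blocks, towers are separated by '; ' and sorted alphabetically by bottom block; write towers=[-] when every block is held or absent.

step 1 (unstack(A, B)): towers=[C/F/D/E/B] holding=A
step 2 (putdown(A)): towers=[A; C/F/D/E/B] holding=-
step 3 (unstack(B, E)): towers=[A; C/F/D/E] holding=B
step 4 (unstack(B, D)) [no-op]: towers=[A; C/F/D/E] holding=B

towers=[A; C/F/D/E] holding=B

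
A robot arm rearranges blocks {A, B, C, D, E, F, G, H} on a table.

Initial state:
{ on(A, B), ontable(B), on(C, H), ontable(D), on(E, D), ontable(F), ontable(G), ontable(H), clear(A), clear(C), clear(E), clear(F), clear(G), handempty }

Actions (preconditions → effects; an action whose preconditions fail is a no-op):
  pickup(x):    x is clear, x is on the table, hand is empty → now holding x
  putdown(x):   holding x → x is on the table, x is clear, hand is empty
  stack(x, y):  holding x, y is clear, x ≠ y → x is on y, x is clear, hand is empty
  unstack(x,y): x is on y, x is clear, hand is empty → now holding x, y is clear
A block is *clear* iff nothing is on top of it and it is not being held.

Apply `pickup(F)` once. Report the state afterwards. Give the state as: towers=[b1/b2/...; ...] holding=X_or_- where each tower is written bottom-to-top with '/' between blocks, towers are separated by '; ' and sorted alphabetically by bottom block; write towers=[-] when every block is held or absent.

towers=[B/A; D/E; G; H/C] holding=F

before: towers=[B/A; D/E; F; G; H/C] holding=-
pre[pickup(F)]: clear(F) ok, ontable(F) ok, handempty ok
all met → apply pickup(F)
after:  towers=[B/A; D/E; G; H/C] holding=F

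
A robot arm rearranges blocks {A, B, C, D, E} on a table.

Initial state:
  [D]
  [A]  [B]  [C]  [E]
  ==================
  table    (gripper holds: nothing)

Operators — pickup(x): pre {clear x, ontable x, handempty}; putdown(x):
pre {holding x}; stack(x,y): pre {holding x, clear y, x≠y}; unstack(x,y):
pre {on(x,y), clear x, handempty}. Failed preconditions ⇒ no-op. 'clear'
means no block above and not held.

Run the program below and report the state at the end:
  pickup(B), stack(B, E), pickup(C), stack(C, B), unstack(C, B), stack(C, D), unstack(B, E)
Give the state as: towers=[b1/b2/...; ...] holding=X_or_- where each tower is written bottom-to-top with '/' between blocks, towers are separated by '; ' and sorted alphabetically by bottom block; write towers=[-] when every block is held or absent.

step 1 (pickup(B)): towers=[A/D; C; E] holding=B
step 2 (stack(B, E)): towers=[A/D; C; E/B] holding=-
step 3 (pickup(C)): towers=[A/D; E/B] holding=C
step 4 (stack(C, B)): towers=[A/D; E/B/C] holding=-
step 5 (unstack(C, B)): towers=[A/D; E/B] holding=C
step 6 (stack(C, D)): towers=[A/D/C; E/B] holding=-
step 7 (unstack(B, E)): towers=[A/D/C; E] holding=B

towers=[A/D/C; E] holding=B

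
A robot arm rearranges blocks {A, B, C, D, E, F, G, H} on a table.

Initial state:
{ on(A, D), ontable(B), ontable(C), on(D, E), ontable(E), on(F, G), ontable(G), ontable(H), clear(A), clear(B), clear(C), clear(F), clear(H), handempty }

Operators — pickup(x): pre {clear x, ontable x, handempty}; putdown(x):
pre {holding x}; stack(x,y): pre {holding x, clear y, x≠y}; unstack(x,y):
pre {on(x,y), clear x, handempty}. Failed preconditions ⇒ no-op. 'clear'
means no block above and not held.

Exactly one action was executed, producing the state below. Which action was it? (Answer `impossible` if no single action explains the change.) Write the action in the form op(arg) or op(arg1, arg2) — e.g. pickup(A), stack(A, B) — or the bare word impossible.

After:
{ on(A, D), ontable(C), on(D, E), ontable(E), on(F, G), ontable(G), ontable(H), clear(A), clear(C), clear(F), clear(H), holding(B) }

pickup(B)

target: towers=[C; E/D/A; G/F; H] holding=B
     unstack(A, D) → towers=[B; C; E/D; G/F; H] holding=A
         pickup(H) → towers=[B; C; E/D/A; G/F] holding=H
         pickup(B) → towers=[C; E/D/A; G/F; H] holding=B  ← match
     unstack(F, G) → towers=[B; C; E/D/A; G; H] holding=F
         pickup(C) → towers=[B; E/D/A; G/F; H] holding=C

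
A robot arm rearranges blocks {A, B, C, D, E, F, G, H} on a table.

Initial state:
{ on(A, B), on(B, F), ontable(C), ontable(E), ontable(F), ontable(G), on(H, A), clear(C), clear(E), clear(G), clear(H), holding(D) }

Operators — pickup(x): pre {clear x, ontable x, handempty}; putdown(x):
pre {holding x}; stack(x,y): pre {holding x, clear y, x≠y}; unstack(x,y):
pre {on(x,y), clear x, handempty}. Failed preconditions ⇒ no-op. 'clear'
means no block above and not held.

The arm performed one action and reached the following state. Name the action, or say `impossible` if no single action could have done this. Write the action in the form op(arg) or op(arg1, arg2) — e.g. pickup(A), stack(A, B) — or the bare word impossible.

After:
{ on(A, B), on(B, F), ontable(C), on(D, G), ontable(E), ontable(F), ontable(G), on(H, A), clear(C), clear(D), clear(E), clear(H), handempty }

stack(D, G)

target: towers=[C; E; F/B/A/H; G/D] holding=-
        putdown(D) → towers=[C; D; E; F/B/A/H; G] holding=-
       stack(D, G) → towers=[C; E; F/B/A/H; G/D] holding=-  ← match
       stack(D, E) → towers=[C; E/D; F/B/A/H; G] holding=-
       stack(D, H) → towers=[C; E; F/B/A/H/D; G] holding=-
       stack(D, C) → towers=[C/D; E; F/B/A/H; G] holding=-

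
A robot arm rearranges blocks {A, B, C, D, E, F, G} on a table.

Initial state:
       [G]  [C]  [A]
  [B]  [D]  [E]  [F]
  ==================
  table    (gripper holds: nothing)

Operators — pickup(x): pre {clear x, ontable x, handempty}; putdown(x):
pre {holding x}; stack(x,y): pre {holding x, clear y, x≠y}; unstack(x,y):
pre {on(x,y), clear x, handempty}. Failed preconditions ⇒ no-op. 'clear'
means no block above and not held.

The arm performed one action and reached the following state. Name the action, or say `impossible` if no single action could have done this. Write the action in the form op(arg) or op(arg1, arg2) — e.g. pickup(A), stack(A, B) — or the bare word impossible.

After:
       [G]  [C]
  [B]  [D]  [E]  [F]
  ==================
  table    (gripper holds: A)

target: towers=[B; D/G; E/C; F] holding=A
         pickup(B) → towers=[D/G; E/C; F/A] holding=B
     unstack(G, D) → towers=[B; D; E/C; F/A] holding=G
     unstack(A, F) → towers=[B; D/G; E/C; F] holding=A  ← match
     unstack(C, E) → towers=[B; D/G; E; F/A] holding=C

unstack(A, F)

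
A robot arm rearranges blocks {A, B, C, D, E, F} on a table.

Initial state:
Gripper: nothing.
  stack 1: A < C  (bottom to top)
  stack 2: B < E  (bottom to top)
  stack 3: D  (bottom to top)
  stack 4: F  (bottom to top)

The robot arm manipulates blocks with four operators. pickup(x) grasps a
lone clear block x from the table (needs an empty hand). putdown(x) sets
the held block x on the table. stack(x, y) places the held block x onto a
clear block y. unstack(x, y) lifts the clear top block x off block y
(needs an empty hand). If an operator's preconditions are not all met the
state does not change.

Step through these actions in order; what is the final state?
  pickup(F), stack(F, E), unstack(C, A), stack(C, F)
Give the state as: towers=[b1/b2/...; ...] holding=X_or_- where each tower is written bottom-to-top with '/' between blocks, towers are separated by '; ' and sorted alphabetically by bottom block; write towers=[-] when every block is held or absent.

step 1 (pickup(F)): towers=[A/C; B/E; D] holding=F
step 2 (stack(F, E)): towers=[A/C; B/E/F; D] holding=-
step 3 (unstack(C, A)): towers=[A; B/E/F; D] holding=C
step 4 (stack(C, F)): towers=[A; B/E/F/C; D] holding=-

towers=[A; B/E/F/C; D] holding=-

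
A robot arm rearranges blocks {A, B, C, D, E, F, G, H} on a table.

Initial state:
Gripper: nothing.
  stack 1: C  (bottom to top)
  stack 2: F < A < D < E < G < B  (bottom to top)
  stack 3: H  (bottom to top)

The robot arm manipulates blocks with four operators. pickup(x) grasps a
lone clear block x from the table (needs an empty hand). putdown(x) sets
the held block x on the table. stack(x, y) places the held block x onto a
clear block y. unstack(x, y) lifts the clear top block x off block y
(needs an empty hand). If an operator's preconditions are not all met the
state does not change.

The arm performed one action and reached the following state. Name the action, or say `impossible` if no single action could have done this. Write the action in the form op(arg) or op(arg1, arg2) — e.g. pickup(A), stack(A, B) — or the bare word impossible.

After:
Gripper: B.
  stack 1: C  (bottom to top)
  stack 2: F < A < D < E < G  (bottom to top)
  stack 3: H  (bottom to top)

target: towers=[C; F/A/D/E/G; H] holding=B
         pickup(H) → towers=[C; F/A/D/E/G/B] holding=H
     unstack(B, G) → towers=[C; F/A/D/E/G; H] holding=B  ← match
         pickup(C) → towers=[F/A/D/E/G/B; H] holding=C

unstack(B, G)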